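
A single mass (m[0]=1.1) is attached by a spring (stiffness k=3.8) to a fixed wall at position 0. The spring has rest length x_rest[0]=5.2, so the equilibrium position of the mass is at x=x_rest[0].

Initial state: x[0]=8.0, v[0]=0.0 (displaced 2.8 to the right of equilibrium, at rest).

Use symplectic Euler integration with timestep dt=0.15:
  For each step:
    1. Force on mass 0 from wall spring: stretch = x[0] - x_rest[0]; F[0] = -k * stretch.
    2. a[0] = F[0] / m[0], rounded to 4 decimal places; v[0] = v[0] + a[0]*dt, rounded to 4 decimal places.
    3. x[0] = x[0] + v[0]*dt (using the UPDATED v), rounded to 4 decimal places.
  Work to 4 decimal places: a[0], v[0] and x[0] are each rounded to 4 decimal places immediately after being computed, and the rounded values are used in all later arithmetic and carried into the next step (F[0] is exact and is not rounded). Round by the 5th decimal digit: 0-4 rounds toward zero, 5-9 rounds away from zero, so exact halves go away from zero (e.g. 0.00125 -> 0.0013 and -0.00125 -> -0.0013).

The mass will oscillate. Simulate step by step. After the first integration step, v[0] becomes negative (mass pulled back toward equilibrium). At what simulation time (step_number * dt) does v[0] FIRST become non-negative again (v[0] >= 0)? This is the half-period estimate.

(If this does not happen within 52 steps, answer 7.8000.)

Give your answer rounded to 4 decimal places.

Answer: 1.8000

Derivation:
Step 0: x=[8.0000] v=[0.0000]
Step 1: x=[7.7824] v=[-1.4509]
Step 2: x=[7.3640] v=[-2.7891]
Step 3: x=[6.7774] v=[-3.9104]
Step 4: x=[6.0682] v=[-4.7278]
Step 5: x=[5.2915] v=[-5.1777]
Step 6: x=[4.5077] v=[-5.2251]
Step 7: x=[3.7777] v=[-4.8664]
Step 8: x=[3.1583] v=[-4.1294]
Step 9: x=[2.6976] v=[-3.0714]
Step 10: x=[2.4314] v=[-1.7747]
Step 11: x=[2.3804] v=[-0.3401]
Step 12: x=[2.5486] v=[1.1210]
First v>=0 after going negative at step 12, time=1.8000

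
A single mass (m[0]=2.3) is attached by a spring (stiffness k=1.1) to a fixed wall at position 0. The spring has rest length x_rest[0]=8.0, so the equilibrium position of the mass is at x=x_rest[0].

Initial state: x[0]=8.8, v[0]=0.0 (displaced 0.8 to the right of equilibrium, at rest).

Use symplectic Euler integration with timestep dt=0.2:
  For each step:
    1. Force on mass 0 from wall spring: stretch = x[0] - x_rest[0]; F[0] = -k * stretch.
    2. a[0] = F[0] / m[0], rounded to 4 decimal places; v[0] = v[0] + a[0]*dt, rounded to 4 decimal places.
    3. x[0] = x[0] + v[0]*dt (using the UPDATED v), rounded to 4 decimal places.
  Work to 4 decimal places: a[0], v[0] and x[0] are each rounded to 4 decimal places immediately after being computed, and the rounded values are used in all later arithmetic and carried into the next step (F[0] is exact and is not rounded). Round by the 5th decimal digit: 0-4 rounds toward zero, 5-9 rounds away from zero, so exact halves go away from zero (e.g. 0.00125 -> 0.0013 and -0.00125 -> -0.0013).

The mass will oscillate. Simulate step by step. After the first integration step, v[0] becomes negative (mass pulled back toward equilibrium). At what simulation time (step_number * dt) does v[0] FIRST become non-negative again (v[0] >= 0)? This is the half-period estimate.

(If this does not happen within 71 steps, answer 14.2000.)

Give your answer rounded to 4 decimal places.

Step 0: x=[8.8000] v=[0.0000]
Step 1: x=[8.7847] v=[-0.0765]
Step 2: x=[8.7544] v=[-0.1516]
Step 3: x=[8.7096] v=[-0.2238]
Step 4: x=[8.6513] v=[-0.2917]
Step 5: x=[8.5805] v=[-0.3540]
Step 6: x=[8.4986] v=[-0.4095]
Step 7: x=[8.4072] v=[-0.4572]
Step 8: x=[8.3080] v=[-0.4961]
Step 9: x=[8.2029] v=[-0.5256]
Step 10: x=[8.0939] v=[-0.5450]
Step 11: x=[7.9831] v=[-0.5540]
Step 12: x=[7.8726] v=[-0.5524]
Step 13: x=[7.7646] v=[-0.5402]
Step 14: x=[7.6611] v=[-0.5177]
Step 15: x=[7.5640] v=[-0.4853]
Step 16: x=[7.4753] v=[-0.4436]
Step 17: x=[7.3966] v=[-0.3934]
Step 18: x=[7.3295] v=[-0.3357]
Step 19: x=[7.2752] v=[-0.2716]
Step 20: x=[7.2347] v=[-0.2023]
Step 21: x=[7.2089] v=[-0.1291]
Step 22: x=[7.1982] v=[-0.0534]
Step 23: x=[7.2029] v=[0.0233]
First v>=0 after going negative at step 23, time=4.6000

Answer: 4.6000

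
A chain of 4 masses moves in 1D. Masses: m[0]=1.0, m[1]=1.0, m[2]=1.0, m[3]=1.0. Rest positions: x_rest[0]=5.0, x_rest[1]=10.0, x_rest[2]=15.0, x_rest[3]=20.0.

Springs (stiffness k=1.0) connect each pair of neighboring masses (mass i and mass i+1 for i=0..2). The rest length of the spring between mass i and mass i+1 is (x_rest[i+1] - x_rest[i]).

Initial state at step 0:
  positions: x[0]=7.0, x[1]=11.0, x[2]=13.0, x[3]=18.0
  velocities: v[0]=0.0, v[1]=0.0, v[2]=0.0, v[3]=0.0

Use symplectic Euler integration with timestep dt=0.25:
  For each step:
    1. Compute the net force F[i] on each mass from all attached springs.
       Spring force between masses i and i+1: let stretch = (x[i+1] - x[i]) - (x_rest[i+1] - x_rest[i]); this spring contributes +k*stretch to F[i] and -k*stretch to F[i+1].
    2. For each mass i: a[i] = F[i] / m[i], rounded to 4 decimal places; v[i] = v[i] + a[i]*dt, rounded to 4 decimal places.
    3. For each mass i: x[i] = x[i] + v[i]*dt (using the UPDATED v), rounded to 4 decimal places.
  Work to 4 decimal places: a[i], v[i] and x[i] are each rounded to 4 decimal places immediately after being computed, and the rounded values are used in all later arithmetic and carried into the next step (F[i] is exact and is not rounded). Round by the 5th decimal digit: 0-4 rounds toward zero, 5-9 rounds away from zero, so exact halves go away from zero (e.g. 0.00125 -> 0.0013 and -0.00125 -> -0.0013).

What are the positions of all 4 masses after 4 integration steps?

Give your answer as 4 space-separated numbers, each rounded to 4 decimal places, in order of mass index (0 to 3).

Step 0: x=[7.0000 11.0000 13.0000 18.0000] v=[0.0000 0.0000 0.0000 0.0000]
Step 1: x=[6.9375 10.8750 13.1875 18.0000] v=[-0.2500 -0.5000 0.7500 0.0000]
Step 2: x=[6.8086 10.6484 13.5313 18.0117] v=[-0.5156 -0.9063 1.3750 0.0469]
Step 3: x=[6.6072 10.3620 13.9749 18.0559] v=[-0.8057 -1.1455 1.7744 0.1768]
Step 4: x=[6.3280 10.0668 14.4478 18.1576] v=[-1.1170 -1.1810 1.8914 0.4066]

Answer: 6.3280 10.0668 14.4478 18.1576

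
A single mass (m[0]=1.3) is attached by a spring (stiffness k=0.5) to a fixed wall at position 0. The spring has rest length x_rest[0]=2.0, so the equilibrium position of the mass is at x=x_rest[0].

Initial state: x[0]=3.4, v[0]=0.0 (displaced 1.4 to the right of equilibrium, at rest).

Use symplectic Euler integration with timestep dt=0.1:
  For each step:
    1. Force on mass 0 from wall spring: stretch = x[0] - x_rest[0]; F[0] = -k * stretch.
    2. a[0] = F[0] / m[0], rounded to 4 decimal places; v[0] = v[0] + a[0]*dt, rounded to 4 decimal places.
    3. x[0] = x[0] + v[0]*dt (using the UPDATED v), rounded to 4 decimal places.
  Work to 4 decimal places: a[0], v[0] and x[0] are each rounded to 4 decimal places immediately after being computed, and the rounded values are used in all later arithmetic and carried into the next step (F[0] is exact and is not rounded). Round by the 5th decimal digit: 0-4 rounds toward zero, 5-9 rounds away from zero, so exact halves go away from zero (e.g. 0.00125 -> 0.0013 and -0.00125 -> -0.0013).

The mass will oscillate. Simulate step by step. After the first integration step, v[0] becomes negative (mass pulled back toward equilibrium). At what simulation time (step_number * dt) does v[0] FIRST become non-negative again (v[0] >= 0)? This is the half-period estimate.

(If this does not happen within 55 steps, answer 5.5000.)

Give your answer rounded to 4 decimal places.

Step 0: x=[3.4000] v=[0.0000]
Step 1: x=[3.3946] v=[-0.0539]
Step 2: x=[3.3839] v=[-0.1075]
Step 3: x=[3.3678] v=[-0.1607]
Step 4: x=[3.3465] v=[-0.2133]
Step 5: x=[3.3200] v=[-0.2651]
Step 6: x=[3.2884] v=[-0.3159]
Step 7: x=[3.2519] v=[-0.3655]
Step 8: x=[3.2105] v=[-0.4137]
Step 9: x=[3.1645] v=[-0.4603]
Step 10: x=[3.1140] v=[-0.5051]
Step 11: x=[3.0592] v=[-0.5480]
Step 12: x=[3.0003] v=[-0.5887]
Step 13: x=[2.9376] v=[-0.6272]
Step 14: x=[2.8713] v=[-0.6633]
Step 15: x=[2.8016] v=[-0.6968]
Step 16: x=[2.7288] v=[-0.7276]
Step 17: x=[2.6532] v=[-0.7556]
Step 18: x=[2.5751] v=[-0.7807]
Step 19: x=[2.4948] v=[-0.8028]
Step 20: x=[2.4126] v=[-0.8218]
Step 21: x=[2.3288] v=[-0.8377]
Step 22: x=[2.2438] v=[-0.8504]
Step 23: x=[2.1578] v=[-0.8598]
Step 24: x=[2.0712] v=[-0.8659]
Step 25: x=[1.9843] v=[-0.8686]
Step 26: x=[1.8975] v=[-0.8680]
Step 27: x=[1.8111] v=[-0.8641]
Step 28: x=[1.7254] v=[-0.8568]
Step 29: x=[1.6408] v=[-0.8462]
Step 30: x=[1.5576] v=[-0.8324]
Step 31: x=[1.4761] v=[-0.8154]
Step 32: x=[1.3966] v=[-0.7953]
Step 33: x=[1.3194] v=[-0.7721]
Step 34: x=[1.2448] v=[-0.7459]
Step 35: x=[1.1731] v=[-0.7169]
Step 36: x=[1.1046] v=[-0.6851]
Step 37: x=[1.0395] v=[-0.6507]
Step 38: x=[0.9781] v=[-0.6138]
Step 39: x=[0.9207] v=[-0.5745]
Step 40: x=[0.8674] v=[-0.5330]
Step 41: x=[0.8185] v=[-0.4894]
Step 42: x=[0.7741] v=[-0.4440]
Step 43: x=[0.7344] v=[-0.3969]
Step 44: x=[0.6996] v=[-0.3482]
Step 45: x=[0.6698] v=[-0.2982]
Step 46: x=[0.6451] v=[-0.2470]
Step 47: x=[0.6256] v=[-0.1949]
Step 48: x=[0.6114] v=[-0.1420]
Step 49: x=[0.6025] v=[-0.0886]
Step 50: x=[0.5990] v=[-0.0349]
Step 51: x=[0.6009] v=[0.0190]
First v>=0 after going negative at step 51, time=5.1000

Answer: 5.1000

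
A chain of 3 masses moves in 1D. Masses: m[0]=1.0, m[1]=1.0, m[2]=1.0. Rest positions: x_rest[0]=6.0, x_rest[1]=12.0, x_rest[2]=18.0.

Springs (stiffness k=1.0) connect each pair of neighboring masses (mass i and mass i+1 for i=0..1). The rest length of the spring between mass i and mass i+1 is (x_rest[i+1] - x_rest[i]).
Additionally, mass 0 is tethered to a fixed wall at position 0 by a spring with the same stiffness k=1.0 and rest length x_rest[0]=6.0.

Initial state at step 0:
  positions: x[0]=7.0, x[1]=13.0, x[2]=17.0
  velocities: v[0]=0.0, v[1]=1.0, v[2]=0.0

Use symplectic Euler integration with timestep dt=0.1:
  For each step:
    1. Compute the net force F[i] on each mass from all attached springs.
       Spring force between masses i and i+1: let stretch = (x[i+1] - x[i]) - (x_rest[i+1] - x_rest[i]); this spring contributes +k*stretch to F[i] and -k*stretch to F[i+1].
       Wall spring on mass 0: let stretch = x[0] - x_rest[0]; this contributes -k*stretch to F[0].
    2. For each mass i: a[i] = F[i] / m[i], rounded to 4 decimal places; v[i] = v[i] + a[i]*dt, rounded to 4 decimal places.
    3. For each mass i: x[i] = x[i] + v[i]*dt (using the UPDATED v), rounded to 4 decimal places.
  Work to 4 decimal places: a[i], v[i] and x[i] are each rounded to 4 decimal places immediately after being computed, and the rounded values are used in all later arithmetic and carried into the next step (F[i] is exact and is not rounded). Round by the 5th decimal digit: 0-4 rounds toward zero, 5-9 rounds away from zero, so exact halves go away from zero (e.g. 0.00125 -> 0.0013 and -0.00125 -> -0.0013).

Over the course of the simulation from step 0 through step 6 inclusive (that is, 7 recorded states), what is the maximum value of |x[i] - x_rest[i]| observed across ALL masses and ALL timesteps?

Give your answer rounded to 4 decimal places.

Step 0: x=[7.0000 13.0000 17.0000] v=[0.0000 1.0000 0.0000]
Step 1: x=[6.9900 13.0800 17.0200] v=[-0.1000 0.8000 0.2000]
Step 2: x=[6.9710 13.1385 17.0606] v=[-0.1900 0.5850 0.4060]
Step 3: x=[6.9440 13.1746 17.1220] v=[-0.2704 0.3605 0.6138]
Step 4: x=[6.9098 13.1878 17.2039] v=[-0.3417 0.1322 0.8191]
Step 5: x=[6.8693 13.1784 17.3057] v=[-0.4049 -0.0940 1.0175]
Step 6: x=[6.8232 13.1472 17.4262] v=[-0.4609 -0.3122 1.2048]
Max displacement = 1.1878

Answer: 1.1878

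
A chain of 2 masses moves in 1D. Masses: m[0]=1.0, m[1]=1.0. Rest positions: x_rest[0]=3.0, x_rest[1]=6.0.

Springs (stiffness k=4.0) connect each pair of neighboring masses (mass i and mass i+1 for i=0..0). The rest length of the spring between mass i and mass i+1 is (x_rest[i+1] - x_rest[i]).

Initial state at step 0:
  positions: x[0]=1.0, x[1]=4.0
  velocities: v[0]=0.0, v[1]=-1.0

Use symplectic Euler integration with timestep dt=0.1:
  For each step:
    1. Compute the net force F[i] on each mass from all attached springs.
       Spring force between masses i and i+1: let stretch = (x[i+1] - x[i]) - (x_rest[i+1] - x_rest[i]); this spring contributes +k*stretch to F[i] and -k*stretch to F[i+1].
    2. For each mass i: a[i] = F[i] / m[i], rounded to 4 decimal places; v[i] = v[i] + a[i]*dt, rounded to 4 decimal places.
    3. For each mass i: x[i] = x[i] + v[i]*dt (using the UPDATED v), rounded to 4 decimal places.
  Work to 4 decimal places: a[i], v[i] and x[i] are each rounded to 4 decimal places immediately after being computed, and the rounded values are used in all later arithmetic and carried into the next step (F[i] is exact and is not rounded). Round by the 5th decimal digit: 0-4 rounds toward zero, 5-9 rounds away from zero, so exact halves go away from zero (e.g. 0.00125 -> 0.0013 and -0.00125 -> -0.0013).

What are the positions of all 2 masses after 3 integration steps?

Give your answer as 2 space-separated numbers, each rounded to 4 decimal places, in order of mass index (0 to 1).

Answer: 0.9843 3.7157

Derivation:
Step 0: x=[1.0000 4.0000] v=[0.0000 -1.0000]
Step 1: x=[1.0000 3.9000] v=[0.0000 -1.0000]
Step 2: x=[0.9960 3.8040] v=[-0.0400 -0.9600]
Step 3: x=[0.9843 3.7157] v=[-0.1168 -0.8832]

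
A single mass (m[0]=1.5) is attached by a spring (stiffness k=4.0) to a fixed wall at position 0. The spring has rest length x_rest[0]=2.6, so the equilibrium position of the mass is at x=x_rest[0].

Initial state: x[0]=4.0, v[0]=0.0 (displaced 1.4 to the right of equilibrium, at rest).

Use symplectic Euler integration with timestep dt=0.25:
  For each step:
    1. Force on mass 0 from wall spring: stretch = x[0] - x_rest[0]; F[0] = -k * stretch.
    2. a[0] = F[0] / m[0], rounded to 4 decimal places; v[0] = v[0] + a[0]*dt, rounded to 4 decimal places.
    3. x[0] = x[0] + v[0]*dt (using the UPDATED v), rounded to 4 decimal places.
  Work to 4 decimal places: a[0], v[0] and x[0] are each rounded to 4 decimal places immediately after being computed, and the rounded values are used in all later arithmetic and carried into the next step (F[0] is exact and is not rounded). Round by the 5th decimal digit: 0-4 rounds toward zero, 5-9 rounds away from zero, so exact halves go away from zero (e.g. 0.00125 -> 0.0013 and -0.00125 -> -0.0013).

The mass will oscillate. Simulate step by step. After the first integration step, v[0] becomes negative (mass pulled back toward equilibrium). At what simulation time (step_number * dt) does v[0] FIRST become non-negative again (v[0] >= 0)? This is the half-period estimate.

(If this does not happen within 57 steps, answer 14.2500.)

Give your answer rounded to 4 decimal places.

Step 0: x=[4.0000] v=[0.0000]
Step 1: x=[3.7667] v=[-0.9333]
Step 2: x=[3.3389] v=[-1.7111]
Step 3: x=[2.7880] v=[-2.2037]
Step 4: x=[2.2058] v=[-2.3290]
Step 5: x=[1.6893] v=[-2.0662]
Step 6: x=[1.3245] v=[-1.4591]
Step 7: x=[1.1723] v=[-0.6088]
Step 8: x=[1.2581] v=[0.3430]
First v>=0 after going negative at step 8, time=2.0000

Answer: 2.0000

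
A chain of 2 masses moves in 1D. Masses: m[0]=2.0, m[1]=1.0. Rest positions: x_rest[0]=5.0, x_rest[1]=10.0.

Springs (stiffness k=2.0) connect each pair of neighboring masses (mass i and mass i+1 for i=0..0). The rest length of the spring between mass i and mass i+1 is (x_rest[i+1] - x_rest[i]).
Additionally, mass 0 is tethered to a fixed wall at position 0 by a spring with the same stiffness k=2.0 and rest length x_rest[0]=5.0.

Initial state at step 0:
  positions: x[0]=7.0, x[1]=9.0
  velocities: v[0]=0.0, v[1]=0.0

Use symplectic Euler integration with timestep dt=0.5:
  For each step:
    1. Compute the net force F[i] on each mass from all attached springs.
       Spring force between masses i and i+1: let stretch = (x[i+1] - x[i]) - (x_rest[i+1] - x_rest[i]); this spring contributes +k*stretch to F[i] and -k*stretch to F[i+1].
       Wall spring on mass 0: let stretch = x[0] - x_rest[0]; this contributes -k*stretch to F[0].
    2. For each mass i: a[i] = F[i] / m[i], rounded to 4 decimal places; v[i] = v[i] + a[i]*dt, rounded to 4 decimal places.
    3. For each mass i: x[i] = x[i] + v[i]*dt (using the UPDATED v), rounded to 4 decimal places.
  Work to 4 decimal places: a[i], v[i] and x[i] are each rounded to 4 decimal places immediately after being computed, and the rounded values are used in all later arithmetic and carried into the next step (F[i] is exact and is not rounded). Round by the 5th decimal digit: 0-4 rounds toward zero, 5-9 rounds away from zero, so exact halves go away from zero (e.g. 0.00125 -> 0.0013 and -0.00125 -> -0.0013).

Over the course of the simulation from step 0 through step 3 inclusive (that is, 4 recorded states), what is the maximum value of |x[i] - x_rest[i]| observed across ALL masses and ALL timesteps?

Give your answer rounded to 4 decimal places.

Step 0: x=[7.0000 9.0000] v=[0.0000 0.0000]
Step 1: x=[5.7500 10.5000] v=[-2.5000 3.0000]
Step 2: x=[4.2500 12.1250] v=[-3.0000 3.2500]
Step 3: x=[3.6563 12.3125] v=[-1.1875 0.3750]
Max displacement = 2.3125

Answer: 2.3125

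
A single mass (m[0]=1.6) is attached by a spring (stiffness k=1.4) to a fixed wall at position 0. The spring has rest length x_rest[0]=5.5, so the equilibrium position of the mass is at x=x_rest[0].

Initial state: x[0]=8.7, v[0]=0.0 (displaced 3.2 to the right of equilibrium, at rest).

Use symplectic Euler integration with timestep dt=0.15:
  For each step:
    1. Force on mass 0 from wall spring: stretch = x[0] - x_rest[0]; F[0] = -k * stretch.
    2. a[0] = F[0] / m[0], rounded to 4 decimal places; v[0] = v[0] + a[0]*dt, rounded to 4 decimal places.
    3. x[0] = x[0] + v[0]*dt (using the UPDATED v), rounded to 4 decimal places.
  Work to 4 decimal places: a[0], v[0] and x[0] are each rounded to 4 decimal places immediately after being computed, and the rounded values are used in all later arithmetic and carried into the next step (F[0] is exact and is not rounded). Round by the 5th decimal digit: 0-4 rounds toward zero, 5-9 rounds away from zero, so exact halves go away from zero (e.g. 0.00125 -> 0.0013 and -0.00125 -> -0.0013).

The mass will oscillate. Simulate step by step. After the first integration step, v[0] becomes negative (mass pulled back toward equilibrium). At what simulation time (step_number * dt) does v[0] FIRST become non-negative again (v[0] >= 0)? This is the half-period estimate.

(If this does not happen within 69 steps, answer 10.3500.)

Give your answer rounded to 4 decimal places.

Answer: 3.4500

Derivation:
Step 0: x=[8.7000] v=[0.0000]
Step 1: x=[8.6370] v=[-0.4200]
Step 2: x=[8.5122] v=[-0.8317]
Step 3: x=[8.3281] v=[-1.2271]
Step 4: x=[8.0884] v=[-1.5983]
Step 5: x=[7.7977] v=[-1.9380]
Step 6: x=[7.4618] v=[-2.2396]
Step 7: x=[7.0872] v=[-2.4971]
Step 8: x=[6.6814] v=[-2.7054]
Step 9: x=[6.2523] v=[-2.8605]
Step 10: x=[5.8084] v=[-2.9592]
Step 11: x=[5.3584] v=[-2.9997]
Step 12: x=[4.9112] v=[-2.9811]
Step 13: x=[4.4756] v=[-2.9038]
Step 14: x=[4.0602] v=[-2.7693]
Step 15: x=[3.6732] v=[-2.5803]
Step 16: x=[3.3221] v=[-2.3405]
Step 17: x=[3.0139] v=[-2.0546]
Step 18: x=[2.7547] v=[-1.7283]
Step 19: x=[2.5495] v=[-1.3680]
Step 20: x=[2.4024] v=[-0.9807]
Step 21: x=[2.3163] v=[-0.5741]
Step 22: x=[2.2929] v=[-0.1562]
Step 23: x=[2.3326] v=[0.2647]
First v>=0 after going negative at step 23, time=3.4500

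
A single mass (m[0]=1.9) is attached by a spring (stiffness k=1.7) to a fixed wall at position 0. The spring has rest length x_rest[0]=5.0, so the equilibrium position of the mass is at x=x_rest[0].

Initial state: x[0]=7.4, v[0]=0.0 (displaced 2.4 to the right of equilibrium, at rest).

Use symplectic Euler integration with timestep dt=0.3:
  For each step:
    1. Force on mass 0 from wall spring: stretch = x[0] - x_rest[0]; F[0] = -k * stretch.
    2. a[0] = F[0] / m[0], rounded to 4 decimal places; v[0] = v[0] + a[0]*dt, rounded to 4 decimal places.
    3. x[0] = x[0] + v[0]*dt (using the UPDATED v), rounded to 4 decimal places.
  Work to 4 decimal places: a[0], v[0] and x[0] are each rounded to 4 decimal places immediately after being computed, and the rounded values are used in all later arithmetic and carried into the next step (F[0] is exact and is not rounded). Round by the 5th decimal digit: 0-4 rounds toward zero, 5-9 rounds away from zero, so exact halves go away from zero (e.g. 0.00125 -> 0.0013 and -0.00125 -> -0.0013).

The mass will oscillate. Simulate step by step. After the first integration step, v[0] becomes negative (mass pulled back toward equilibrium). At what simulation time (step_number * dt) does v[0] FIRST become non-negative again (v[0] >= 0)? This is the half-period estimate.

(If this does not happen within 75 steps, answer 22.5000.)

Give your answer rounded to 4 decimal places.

Answer: 3.6000

Derivation:
Step 0: x=[7.4000] v=[0.0000]
Step 1: x=[7.2067] v=[-0.6442]
Step 2: x=[6.8358] v=[-1.2365]
Step 3: x=[6.3170] v=[-1.7293]
Step 4: x=[5.6922] v=[-2.0828]
Step 5: x=[5.0116] v=[-2.2686]
Step 6: x=[4.3301] v=[-2.2717]
Step 7: x=[3.7025] v=[-2.0919]
Step 8: x=[3.1794] v=[-1.7436]
Step 9: x=[2.8029] v=[-1.2549]
Step 10: x=[2.6033] v=[-0.6652]
Step 11: x=[2.5967] v=[-0.0219]
Step 12: x=[2.7837] v=[0.6232]
First v>=0 after going negative at step 12, time=3.6000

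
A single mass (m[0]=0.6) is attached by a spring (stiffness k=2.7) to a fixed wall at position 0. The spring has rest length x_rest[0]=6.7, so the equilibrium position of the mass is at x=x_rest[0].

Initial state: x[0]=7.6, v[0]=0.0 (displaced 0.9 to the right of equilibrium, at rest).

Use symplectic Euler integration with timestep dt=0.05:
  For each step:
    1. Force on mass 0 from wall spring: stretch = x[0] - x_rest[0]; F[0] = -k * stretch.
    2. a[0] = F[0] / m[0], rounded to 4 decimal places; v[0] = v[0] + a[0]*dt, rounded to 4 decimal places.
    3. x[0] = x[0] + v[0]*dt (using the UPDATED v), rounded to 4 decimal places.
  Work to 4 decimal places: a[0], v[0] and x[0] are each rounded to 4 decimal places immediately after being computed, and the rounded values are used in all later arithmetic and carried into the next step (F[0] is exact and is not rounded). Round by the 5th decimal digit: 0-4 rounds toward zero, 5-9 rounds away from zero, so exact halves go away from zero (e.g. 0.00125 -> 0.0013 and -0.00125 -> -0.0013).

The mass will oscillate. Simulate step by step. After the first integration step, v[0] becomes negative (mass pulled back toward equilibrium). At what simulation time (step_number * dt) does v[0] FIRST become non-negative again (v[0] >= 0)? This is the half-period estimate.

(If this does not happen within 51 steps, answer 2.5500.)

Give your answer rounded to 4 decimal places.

Step 0: x=[7.6000] v=[0.0000]
Step 1: x=[7.5899] v=[-0.2025]
Step 2: x=[7.5698] v=[-0.4027]
Step 3: x=[7.5399] v=[-0.5984]
Step 4: x=[7.5005] v=[-0.7874]
Step 5: x=[7.4521] v=[-0.9675]
Step 6: x=[7.3953] v=[-1.1367]
Step 7: x=[7.3306] v=[-1.2931]
Step 8: x=[7.2589] v=[-1.4350]
Step 9: x=[7.1809] v=[-1.5608]
Step 10: x=[7.0975] v=[-1.6690]
Step 11: x=[7.0096] v=[-1.7584]
Step 12: x=[6.9182] v=[-1.8281]
Step 13: x=[6.8243] v=[-1.8772]
Step 14: x=[6.7290] v=[-1.9052]
Step 15: x=[6.6334] v=[-1.9117]
Step 16: x=[6.5386] v=[-1.8967]
Step 17: x=[6.4456] v=[-1.8604]
Step 18: x=[6.3554] v=[-1.8032]
Step 19: x=[6.2691] v=[-1.7257]
Step 20: x=[6.1877] v=[-1.6287]
Step 21: x=[6.1120] v=[-1.5134]
Step 22: x=[6.0429] v=[-1.3811]
Step 23: x=[5.9812] v=[-1.2333]
Step 24: x=[5.9276] v=[-1.0716]
Step 25: x=[5.8827] v=[-0.8978]
Step 26: x=[5.8470] v=[-0.7139]
Step 27: x=[5.8209] v=[-0.5220]
Step 28: x=[5.8047] v=[-0.3242]
Step 29: x=[5.7986] v=[-0.1228]
Step 30: x=[5.8026] v=[0.0800]
First v>=0 after going negative at step 30, time=1.5000

Answer: 1.5000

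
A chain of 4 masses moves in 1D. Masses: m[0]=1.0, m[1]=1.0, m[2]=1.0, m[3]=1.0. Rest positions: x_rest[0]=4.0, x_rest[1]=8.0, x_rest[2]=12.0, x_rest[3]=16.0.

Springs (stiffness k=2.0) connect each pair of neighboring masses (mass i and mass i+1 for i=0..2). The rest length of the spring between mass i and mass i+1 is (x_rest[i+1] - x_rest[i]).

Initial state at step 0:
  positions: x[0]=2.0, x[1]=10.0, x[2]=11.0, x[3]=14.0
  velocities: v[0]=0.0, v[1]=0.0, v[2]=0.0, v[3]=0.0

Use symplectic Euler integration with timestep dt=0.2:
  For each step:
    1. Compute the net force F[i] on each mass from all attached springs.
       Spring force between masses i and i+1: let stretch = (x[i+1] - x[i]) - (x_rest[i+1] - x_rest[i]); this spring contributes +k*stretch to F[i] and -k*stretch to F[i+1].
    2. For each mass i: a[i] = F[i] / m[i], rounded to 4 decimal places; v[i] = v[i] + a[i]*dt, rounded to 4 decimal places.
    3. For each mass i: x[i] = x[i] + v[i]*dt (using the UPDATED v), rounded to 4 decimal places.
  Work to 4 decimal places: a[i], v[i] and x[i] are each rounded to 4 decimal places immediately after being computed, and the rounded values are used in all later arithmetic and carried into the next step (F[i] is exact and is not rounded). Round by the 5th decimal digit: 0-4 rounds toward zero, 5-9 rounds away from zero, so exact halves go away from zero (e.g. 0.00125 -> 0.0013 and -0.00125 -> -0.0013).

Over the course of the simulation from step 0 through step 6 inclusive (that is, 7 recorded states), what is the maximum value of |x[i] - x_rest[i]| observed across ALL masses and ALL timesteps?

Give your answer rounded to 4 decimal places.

Answer: 3.0882

Derivation:
Step 0: x=[2.0000 10.0000 11.0000 14.0000] v=[0.0000 0.0000 0.0000 0.0000]
Step 1: x=[2.3200 9.4400 11.1600 14.0800] v=[1.6000 -2.8000 0.8000 0.4000]
Step 2: x=[2.8896 8.4480 11.4160 14.2464] v=[2.8480 -4.9600 1.2800 0.8320]
Step 3: x=[3.5839 7.2488 11.6610 14.5064] v=[3.4714 -5.9962 1.2250 1.2998]
Step 4: x=[4.2514 6.1093 11.7807 14.8587] v=[3.3374 -5.6973 0.5983 1.7616]
Step 5: x=[4.7475 5.2749 11.6929 15.2848] v=[2.4806 -4.1719 -0.4391 2.1304]
Step 6: x=[4.9658 4.9118 11.3790 15.7435] v=[1.0916 -1.8157 -1.5695 2.2936]
Max displacement = 3.0882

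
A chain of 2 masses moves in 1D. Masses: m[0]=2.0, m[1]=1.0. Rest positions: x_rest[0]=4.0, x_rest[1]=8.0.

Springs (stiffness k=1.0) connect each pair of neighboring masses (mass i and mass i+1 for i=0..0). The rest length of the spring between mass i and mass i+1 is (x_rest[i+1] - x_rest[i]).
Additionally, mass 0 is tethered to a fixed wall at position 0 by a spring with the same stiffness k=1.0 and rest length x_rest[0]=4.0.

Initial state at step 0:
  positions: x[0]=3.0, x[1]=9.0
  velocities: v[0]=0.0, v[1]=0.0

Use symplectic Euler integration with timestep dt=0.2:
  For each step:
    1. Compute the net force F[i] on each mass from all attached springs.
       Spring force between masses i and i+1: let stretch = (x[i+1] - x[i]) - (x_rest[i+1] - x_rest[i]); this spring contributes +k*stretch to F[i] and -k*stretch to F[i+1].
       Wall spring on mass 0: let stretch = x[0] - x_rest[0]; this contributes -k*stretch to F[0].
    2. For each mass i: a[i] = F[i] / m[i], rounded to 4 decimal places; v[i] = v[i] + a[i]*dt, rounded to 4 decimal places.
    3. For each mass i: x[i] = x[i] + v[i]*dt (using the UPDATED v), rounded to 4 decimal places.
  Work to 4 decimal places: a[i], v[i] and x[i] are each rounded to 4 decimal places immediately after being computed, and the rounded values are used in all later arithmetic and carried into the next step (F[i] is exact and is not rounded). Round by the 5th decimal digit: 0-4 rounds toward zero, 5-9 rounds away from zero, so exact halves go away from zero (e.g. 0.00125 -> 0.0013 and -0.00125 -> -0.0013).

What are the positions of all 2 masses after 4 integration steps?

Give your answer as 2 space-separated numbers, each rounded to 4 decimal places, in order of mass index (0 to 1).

Step 0: x=[3.0000 9.0000] v=[0.0000 0.0000]
Step 1: x=[3.0600 8.9200] v=[0.3000 -0.4000]
Step 2: x=[3.1760 8.7656] v=[0.5800 -0.7720]
Step 3: x=[3.3403 8.5476] v=[0.8214 -1.0899]
Step 4: x=[3.5419 8.2813] v=[1.0081 -1.3314]

Answer: 3.5419 8.2813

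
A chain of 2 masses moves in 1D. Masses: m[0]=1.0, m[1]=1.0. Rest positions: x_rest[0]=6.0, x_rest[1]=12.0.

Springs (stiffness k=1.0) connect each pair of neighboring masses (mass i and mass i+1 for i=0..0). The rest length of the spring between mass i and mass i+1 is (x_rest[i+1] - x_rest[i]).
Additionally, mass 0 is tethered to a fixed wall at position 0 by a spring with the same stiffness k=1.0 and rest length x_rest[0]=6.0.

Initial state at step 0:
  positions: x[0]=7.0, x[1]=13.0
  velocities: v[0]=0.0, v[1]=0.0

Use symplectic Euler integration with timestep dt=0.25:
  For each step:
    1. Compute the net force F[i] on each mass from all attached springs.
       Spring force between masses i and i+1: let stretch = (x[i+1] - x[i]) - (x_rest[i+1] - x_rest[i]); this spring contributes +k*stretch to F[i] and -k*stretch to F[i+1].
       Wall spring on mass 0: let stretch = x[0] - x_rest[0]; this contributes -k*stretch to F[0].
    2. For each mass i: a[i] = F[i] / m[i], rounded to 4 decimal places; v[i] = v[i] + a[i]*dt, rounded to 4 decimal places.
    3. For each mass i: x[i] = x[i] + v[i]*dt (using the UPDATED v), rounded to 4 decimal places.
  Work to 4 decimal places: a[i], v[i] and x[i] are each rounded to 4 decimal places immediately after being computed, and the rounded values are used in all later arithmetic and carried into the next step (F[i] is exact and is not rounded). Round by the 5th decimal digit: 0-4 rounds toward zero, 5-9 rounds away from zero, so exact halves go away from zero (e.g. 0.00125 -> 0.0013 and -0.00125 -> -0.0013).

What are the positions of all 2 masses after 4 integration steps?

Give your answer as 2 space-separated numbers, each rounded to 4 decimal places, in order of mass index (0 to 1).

Answer: 6.4838 12.9464

Derivation:
Step 0: x=[7.0000 13.0000] v=[0.0000 0.0000]
Step 1: x=[6.9375 13.0000] v=[-0.2500 0.0000]
Step 2: x=[6.8203 12.9961] v=[-0.4688 -0.0156]
Step 3: x=[6.6628 12.9812] v=[-0.6299 -0.0596]
Step 4: x=[6.4838 12.9464] v=[-0.7160 -0.1392]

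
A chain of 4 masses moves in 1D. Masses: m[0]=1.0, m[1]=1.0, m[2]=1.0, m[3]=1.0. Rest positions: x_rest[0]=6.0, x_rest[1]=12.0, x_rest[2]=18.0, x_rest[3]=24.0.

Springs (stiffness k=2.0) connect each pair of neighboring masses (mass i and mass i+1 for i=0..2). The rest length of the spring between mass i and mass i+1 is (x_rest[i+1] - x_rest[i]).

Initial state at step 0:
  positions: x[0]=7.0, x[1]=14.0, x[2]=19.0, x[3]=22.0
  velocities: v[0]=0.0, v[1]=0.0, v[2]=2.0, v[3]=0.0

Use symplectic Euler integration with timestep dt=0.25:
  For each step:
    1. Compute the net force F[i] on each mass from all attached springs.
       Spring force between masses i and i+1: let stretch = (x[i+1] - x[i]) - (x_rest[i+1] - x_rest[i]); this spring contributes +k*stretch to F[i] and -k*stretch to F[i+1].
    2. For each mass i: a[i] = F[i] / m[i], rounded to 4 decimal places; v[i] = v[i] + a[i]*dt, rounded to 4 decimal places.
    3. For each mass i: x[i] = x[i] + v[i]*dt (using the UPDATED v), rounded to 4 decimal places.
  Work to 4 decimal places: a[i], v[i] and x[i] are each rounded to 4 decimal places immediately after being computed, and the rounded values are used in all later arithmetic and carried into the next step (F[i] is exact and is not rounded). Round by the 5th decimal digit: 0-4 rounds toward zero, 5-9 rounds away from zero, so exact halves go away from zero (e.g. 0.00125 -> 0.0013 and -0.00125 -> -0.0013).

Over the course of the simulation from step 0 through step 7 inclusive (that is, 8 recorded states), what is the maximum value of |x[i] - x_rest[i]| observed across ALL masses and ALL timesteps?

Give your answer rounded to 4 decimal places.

Step 0: x=[7.0000 14.0000 19.0000 22.0000] v=[0.0000 0.0000 2.0000 0.0000]
Step 1: x=[7.1250 13.7500 19.2500 22.3750] v=[0.5000 -1.0000 1.0000 1.5000]
Step 2: x=[7.3281 13.3594 19.2031 23.1094] v=[0.8125 -1.5625 -0.1875 2.9375]
Step 3: x=[7.5352 12.9453 18.9141 24.1055] v=[0.8282 -1.6563 -1.1562 3.9844]
Step 4: x=[7.6685 12.6011 18.5279 25.2027] v=[0.5333 -1.3770 -1.5449 4.3887]
Step 5: x=[7.6684 12.3811 18.2352 26.2155] v=[-0.0004 -0.8799 -1.1709 4.0513]
Step 6: x=[7.5074 12.3038 18.2083 26.9808] v=[-0.6441 -0.3092 -0.1078 3.0612]
Step 7: x=[7.1959 12.3650 18.5399 27.3996] v=[-1.2459 0.2449 1.3262 1.6750]
Max displacement = 3.3996

Answer: 3.3996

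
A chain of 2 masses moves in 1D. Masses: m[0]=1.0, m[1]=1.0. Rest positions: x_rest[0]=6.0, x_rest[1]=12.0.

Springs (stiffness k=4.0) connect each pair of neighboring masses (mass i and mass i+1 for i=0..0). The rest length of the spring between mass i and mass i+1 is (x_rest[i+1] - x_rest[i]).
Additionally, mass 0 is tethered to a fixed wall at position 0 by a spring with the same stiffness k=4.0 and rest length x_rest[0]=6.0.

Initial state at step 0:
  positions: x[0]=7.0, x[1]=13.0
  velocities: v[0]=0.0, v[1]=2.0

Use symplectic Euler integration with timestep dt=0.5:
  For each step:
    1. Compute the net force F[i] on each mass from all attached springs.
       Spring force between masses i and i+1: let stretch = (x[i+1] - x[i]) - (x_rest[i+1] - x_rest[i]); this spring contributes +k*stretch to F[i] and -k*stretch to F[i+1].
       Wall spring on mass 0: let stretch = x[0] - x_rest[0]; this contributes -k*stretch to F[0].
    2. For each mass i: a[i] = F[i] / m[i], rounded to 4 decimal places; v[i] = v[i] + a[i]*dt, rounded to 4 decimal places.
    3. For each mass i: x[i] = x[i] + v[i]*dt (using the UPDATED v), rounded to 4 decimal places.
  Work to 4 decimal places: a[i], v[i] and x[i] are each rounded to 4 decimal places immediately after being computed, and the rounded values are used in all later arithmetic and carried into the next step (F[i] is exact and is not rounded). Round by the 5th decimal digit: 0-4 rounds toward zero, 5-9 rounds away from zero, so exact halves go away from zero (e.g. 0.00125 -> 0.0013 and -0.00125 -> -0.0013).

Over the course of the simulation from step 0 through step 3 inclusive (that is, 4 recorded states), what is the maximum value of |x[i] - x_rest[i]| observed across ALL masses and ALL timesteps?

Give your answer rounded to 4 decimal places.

Step 0: x=[7.0000 13.0000] v=[0.0000 2.0000]
Step 1: x=[6.0000 14.0000] v=[-2.0000 2.0000]
Step 2: x=[7.0000 13.0000] v=[2.0000 -2.0000]
Step 3: x=[7.0000 12.0000] v=[0.0000 -2.0000]
Max displacement = 2.0000

Answer: 2.0000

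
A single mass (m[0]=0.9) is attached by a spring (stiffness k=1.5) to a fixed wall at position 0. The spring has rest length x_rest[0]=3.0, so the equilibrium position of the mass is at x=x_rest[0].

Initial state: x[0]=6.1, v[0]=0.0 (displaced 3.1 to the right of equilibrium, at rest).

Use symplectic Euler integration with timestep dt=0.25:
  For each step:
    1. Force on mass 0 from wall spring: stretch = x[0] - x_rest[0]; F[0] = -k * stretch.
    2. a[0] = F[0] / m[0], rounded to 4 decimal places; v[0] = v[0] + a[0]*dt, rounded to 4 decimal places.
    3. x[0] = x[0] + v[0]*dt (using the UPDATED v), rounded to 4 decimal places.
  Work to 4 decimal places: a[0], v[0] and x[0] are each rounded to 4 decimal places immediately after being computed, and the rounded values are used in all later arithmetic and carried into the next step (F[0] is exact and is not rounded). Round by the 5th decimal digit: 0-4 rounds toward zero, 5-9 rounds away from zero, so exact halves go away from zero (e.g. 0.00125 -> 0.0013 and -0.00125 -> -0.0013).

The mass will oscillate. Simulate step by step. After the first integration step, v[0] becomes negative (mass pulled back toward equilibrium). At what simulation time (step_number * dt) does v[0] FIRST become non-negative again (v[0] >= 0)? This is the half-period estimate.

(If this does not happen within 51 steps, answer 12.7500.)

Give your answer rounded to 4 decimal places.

Answer: 2.5000

Derivation:
Step 0: x=[6.1000] v=[0.0000]
Step 1: x=[5.7771] v=[-1.2917]
Step 2: x=[5.1649] v=[-2.4488]
Step 3: x=[4.3272] v=[-3.3509]
Step 4: x=[3.3512] v=[-3.9039]
Step 5: x=[2.3387] v=[-4.0502]
Step 6: x=[1.3950] v=[-3.7747]
Step 7: x=[0.6185] v=[-3.1060]
Step 8: x=[0.0901] v=[-2.1137]
Step 9: x=[-0.1352] v=[-0.9013]
Step 10: x=[-0.0340] v=[0.4050]
First v>=0 after going negative at step 10, time=2.5000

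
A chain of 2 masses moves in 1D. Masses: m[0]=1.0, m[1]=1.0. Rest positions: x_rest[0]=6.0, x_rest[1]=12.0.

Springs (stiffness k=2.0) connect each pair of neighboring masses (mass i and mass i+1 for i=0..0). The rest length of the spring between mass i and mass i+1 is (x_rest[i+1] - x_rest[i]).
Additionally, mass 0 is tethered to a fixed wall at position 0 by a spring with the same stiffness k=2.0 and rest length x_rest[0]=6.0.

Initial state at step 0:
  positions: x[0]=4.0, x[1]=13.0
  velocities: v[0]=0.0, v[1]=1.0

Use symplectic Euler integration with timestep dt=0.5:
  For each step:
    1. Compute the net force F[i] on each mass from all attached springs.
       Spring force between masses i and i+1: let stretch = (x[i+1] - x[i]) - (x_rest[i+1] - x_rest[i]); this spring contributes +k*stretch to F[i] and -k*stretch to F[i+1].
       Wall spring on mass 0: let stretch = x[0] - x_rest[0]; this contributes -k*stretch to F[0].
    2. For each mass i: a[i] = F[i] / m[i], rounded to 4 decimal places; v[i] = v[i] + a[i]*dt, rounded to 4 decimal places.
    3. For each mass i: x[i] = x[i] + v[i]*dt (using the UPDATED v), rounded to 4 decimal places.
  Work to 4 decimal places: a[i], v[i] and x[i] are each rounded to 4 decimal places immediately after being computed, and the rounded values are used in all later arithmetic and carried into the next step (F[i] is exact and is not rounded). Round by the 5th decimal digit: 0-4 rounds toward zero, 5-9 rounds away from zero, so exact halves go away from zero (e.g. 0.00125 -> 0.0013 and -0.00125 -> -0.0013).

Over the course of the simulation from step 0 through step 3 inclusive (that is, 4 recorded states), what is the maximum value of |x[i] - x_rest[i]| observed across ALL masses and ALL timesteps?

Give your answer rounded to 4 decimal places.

Answer: 2.5000

Derivation:
Step 0: x=[4.0000 13.0000] v=[0.0000 1.0000]
Step 1: x=[6.5000 12.0000] v=[5.0000 -2.0000]
Step 2: x=[8.5000 11.2500] v=[4.0000 -1.5000]
Step 3: x=[7.6250 12.1250] v=[-1.7500 1.7500]
Max displacement = 2.5000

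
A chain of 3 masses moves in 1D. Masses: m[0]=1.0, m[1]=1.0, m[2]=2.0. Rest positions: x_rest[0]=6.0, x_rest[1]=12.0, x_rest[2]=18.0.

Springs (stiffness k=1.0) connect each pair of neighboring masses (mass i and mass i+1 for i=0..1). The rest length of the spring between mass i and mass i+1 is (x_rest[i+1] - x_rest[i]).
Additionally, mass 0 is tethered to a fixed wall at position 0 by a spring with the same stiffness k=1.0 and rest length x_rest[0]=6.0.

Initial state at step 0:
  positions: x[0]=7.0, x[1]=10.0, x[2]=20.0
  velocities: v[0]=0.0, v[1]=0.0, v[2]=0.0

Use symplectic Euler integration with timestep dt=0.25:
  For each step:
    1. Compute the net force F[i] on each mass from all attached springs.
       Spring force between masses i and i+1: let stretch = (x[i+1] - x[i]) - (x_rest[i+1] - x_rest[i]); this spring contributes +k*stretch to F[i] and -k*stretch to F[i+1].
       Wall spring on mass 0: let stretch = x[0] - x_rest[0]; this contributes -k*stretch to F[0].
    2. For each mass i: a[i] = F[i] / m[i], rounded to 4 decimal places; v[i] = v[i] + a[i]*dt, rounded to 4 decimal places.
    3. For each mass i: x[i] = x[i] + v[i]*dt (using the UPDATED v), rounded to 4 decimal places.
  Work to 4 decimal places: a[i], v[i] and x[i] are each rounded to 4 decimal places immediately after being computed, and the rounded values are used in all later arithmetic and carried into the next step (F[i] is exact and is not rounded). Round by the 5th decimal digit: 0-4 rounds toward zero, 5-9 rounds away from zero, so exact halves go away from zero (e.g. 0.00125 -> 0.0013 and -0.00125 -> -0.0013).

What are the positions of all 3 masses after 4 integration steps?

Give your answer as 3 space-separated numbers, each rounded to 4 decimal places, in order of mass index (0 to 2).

Answer: 5.2959 13.3021 18.9933

Derivation:
Step 0: x=[7.0000 10.0000 20.0000] v=[0.0000 0.0000 0.0000]
Step 1: x=[6.7500 10.4375 19.8750] v=[-1.0000 1.7500 -0.5000]
Step 2: x=[6.3086 11.2344 19.6426] v=[-1.7656 3.1875 -0.9297]
Step 3: x=[5.7808 12.2489 19.3349] v=[-2.1113 4.0581 -1.2307]
Step 4: x=[5.2959 13.3021 18.9933] v=[-1.9395 4.2126 -1.3665]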